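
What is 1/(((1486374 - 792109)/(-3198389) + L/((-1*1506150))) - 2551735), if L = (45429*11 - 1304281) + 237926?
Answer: -2408626796175/6146176914410053798 ≈ -3.9189e-7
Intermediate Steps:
L = -566636 (L = (499719 - 1304281) + 237926 = -804562 + 237926 = -566636)
1/(((1486374 - 792109)/(-3198389) + L/((-1*1506150))) - 2551735) = 1/(((1486374 - 792109)/(-3198389) - 566636/((-1*1506150))) - 2551735) = 1/((694265*(-1/3198389) - 566636/(-1506150)) - 2551735) = 1/((-694265/3198389 - 566636*(-1/1506150)) - 2551735) = 1/((-694265/3198389 + 283318/753075) - 2551735) = 1/(383327559827/2408626796175 - 2551735) = 1/(-6146176914410053798/2408626796175) = -2408626796175/6146176914410053798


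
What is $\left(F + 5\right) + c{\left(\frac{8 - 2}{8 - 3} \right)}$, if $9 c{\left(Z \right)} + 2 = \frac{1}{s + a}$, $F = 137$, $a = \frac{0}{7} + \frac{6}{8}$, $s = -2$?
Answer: $\frac{6376}{45} \approx 141.69$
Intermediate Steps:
$a = \frac{3}{4}$ ($a = 0 \cdot \frac{1}{7} + 6 \cdot \frac{1}{8} = 0 + \frac{3}{4} = \frac{3}{4} \approx 0.75$)
$c{\left(Z \right)} = - \frac{14}{45}$ ($c{\left(Z \right)} = - \frac{2}{9} + \frac{1}{9 \left(-2 + \frac{3}{4}\right)} = - \frac{2}{9} + \frac{1}{9 \left(- \frac{5}{4}\right)} = - \frac{2}{9} + \frac{1}{9} \left(- \frac{4}{5}\right) = - \frac{2}{9} - \frac{4}{45} = - \frac{14}{45}$)
$\left(F + 5\right) + c{\left(\frac{8 - 2}{8 - 3} \right)} = \left(137 + 5\right) - \frac{14}{45} = 142 - \frac{14}{45} = \frac{6376}{45}$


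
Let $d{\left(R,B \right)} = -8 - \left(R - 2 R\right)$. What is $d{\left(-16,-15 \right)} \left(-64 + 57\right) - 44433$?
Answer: $-44265$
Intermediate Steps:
$d{\left(R,B \right)} = -8 + R$ ($d{\left(R,B \right)} = -8 - - R = -8 + R$)
$d{\left(-16,-15 \right)} \left(-64 + 57\right) - 44433 = \left(-8 - 16\right) \left(-64 + 57\right) - 44433 = \left(-24\right) \left(-7\right) - 44433 = 168 - 44433 = -44265$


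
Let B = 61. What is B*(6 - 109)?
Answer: -6283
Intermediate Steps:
B*(6 - 109) = 61*(6 - 109) = 61*(-103) = -6283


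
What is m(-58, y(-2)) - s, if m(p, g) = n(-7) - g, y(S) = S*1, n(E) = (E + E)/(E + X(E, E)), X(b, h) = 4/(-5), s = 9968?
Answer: -388604/39 ≈ -9964.2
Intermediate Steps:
X(b, h) = -4/5 (X(b, h) = 4*(-1/5) = -4/5)
n(E) = 2*E/(-4/5 + E) (n(E) = (E + E)/(E - 4/5) = (2*E)/(-4/5 + E) = 2*E/(-4/5 + E))
y(S) = S
m(p, g) = 70/39 - g (m(p, g) = 10*(-7)/(-4 + 5*(-7)) - g = 10*(-7)/(-4 - 35) - g = 10*(-7)/(-39) - g = 10*(-7)*(-1/39) - g = 70/39 - g)
m(-58, y(-2)) - s = (70/39 - 1*(-2)) - 1*9968 = (70/39 + 2) - 9968 = 148/39 - 9968 = -388604/39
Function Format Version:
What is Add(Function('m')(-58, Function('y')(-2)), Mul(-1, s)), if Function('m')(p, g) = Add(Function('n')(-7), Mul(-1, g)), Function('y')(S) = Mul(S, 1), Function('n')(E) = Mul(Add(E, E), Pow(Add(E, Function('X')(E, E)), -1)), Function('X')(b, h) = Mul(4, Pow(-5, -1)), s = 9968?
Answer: Rational(-388604, 39) ≈ -9964.2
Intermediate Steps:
Function('X')(b, h) = Rational(-4, 5) (Function('X')(b, h) = Mul(4, Rational(-1, 5)) = Rational(-4, 5))
Function('n')(E) = Mul(2, E, Pow(Add(Rational(-4, 5), E), -1)) (Function('n')(E) = Mul(Add(E, E), Pow(Add(E, Rational(-4, 5)), -1)) = Mul(Mul(2, E), Pow(Add(Rational(-4, 5), E), -1)) = Mul(2, E, Pow(Add(Rational(-4, 5), E), -1)))
Function('y')(S) = S
Function('m')(p, g) = Add(Rational(70, 39), Mul(-1, g)) (Function('m')(p, g) = Add(Mul(10, -7, Pow(Add(-4, Mul(5, -7)), -1)), Mul(-1, g)) = Add(Mul(10, -7, Pow(Add(-4, -35), -1)), Mul(-1, g)) = Add(Mul(10, -7, Pow(-39, -1)), Mul(-1, g)) = Add(Mul(10, -7, Rational(-1, 39)), Mul(-1, g)) = Add(Rational(70, 39), Mul(-1, g)))
Add(Function('m')(-58, Function('y')(-2)), Mul(-1, s)) = Add(Add(Rational(70, 39), Mul(-1, -2)), Mul(-1, 9968)) = Add(Add(Rational(70, 39), 2), -9968) = Add(Rational(148, 39), -9968) = Rational(-388604, 39)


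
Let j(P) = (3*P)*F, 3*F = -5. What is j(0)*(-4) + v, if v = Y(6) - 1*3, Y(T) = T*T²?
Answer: 213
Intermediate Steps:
F = -5/3 (F = (⅓)*(-5) = -5/3 ≈ -1.6667)
Y(T) = T³
v = 213 (v = 6³ - 1*3 = 216 - 3 = 213)
j(P) = -5*P (j(P) = (3*P)*(-5/3) = -5*P)
j(0)*(-4) + v = -5*0*(-4) + 213 = 0*(-4) + 213 = 0 + 213 = 213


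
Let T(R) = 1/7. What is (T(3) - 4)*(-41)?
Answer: 1107/7 ≈ 158.14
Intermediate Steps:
T(R) = ⅐
(T(3) - 4)*(-41) = (⅐ - 4)*(-41) = -27/7*(-41) = 1107/7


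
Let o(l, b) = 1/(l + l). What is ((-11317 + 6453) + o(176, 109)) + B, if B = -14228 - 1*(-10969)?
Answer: -2859295/352 ≈ -8123.0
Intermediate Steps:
o(l, b) = 1/(2*l)
B = -3259 (B = -14228 + 10969 = -3259)
((-11317 + 6453) + o(176, 109)) + B = ((-11317 + 6453) + (½)/176) - 3259 = (-4864 + (½)*(1/176)) - 3259 = (-4864 + 1/352) - 3259 = -1712127/352 - 3259 = -2859295/352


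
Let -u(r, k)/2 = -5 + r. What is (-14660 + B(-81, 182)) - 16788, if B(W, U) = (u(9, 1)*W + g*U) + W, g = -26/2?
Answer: -33247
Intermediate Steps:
g = -13 (g = -26*½ = -13)
u(r, k) = 10 - 2*r (u(r, k) = -2*(-5 + r) = 10 - 2*r)
B(W, U) = -13*U - 7*W (B(W, U) = ((10 - 2*9)*W - 13*U) + W = ((10 - 18)*W - 13*U) + W = (-8*W - 13*U) + W = (-13*U - 8*W) + W = -13*U - 7*W)
(-14660 + B(-81, 182)) - 16788 = (-14660 + (-13*182 - 7*(-81))) - 16788 = (-14660 + (-2366 + 567)) - 16788 = (-14660 - 1799) - 16788 = -16459 - 16788 = -33247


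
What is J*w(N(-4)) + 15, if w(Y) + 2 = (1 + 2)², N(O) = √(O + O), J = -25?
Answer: -160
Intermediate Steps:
N(O) = √2*√O (N(O) = √(2*O) = √2*√O)
w(Y) = 7 (w(Y) = -2 + (1 + 2)² = -2 + 3² = -2 + 9 = 7)
J*w(N(-4)) + 15 = -25*7 + 15 = -175 + 15 = -160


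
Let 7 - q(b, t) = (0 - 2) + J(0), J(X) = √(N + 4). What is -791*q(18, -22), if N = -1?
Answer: -7119 + 791*√3 ≈ -5748.9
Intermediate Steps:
J(X) = √3 (J(X) = √(-1 + 4) = √3)
q(b, t) = 9 - √3 (q(b, t) = 7 - ((0 - 2) + √3) = 7 - (-2 + √3) = 7 + (2 - √3) = 9 - √3)
-791*q(18, -22) = -791*(9 - √3) = -7119 + 791*√3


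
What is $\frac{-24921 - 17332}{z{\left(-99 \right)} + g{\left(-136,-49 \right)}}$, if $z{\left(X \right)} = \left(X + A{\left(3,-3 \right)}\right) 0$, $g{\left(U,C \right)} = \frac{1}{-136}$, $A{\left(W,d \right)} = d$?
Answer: $5746408$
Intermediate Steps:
$g{\left(U,C \right)} = - \frac{1}{136}$
$z{\left(X \right)} = 0$ ($z{\left(X \right)} = \left(X - 3\right) 0 = \left(-3 + X\right) 0 = 0$)
$\frac{-24921 - 17332}{z{\left(-99 \right)} + g{\left(-136,-49 \right)}} = \frac{-24921 - 17332}{0 - \frac{1}{136}} = \frac{-24921 + \left(-25014 + 7682\right)}{- \frac{1}{136}} = \left(-24921 - 17332\right) \left(-136\right) = \left(-42253\right) \left(-136\right) = 5746408$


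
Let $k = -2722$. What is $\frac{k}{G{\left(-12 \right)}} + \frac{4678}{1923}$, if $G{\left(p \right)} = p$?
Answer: $\frac{293919}{1282} \approx 229.27$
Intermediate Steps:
$\frac{k}{G{\left(-12 \right)}} + \frac{4678}{1923} = - \frac{2722}{-12} + \frac{4678}{1923} = \left(-2722\right) \left(- \frac{1}{12}\right) + 4678 \cdot \frac{1}{1923} = \frac{1361}{6} + \frac{4678}{1923} = \frac{293919}{1282}$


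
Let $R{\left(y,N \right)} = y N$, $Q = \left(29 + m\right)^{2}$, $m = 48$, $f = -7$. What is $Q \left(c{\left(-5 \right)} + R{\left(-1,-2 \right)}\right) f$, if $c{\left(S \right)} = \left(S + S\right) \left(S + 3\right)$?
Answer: $-913066$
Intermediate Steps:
$Q = 5929$ ($Q = \left(29 + 48\right)^{2} = 77^{2} = 5929$)
$c{\left(S \right)} = 2 S \left(3 + S\right)$
$R{\left(y,N \right)} = N y$
$Q \left(c{\left(-5 \right)} + R{\left(-1,-2 \right)}\right) f = 5929 \left(2 \left(-5\right) \left(3 - 5\right) - -2\right) \left(-7\right) = 5929 \left(2 \left(-5\right) \left(-2\right) + 2\right) \left(-7\right) = 5929 \left(20 + 2\right) \left(-7\right) = 5929 \cdot 22 \left(-7\right) = 5929 \left(-154\right) = -913066$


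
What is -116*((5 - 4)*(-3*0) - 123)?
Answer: 14268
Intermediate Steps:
-116*((5 - 4)*(-3*0) - 123) = -116*(1*0 - 123) = -116*(0 - 123) = -116*(-123) = 14268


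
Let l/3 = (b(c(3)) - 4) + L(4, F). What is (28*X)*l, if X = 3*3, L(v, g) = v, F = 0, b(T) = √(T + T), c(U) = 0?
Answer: 0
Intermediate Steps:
b(T) = √2*√T (b(T) = √(2*T) = √2*√T)
X = 9
l = 0 (l = 3*((√2*√0 - 4) + 4) = 3*((√2*0 - 4) + 4) = 3*((0 - 4) + 4) = 3*(-4 + 4) = 3*0 = 0)
(28*X)*l = (28*9)*0 = 252*0 = 0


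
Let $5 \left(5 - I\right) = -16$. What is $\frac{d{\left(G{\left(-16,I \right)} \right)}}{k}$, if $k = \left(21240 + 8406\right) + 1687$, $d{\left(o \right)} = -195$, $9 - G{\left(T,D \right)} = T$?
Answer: $- \frac{195}{31333} \approx -0.0062235$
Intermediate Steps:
$I = \frac{41}{5}$ ($I = 5 - - \frac{16}{5} = 5 + \frac{16}{5} = \frac{41}{5} \approx 8.2$)
$G{\left(T,D \right)} = 9 - T$
$k = 31333$ ($k = 29646 + 1687 = 31333$)
$\frac{d{\left(G{\left(-16,I \right)} \right)}}{k} = - \frac{195}{31333}$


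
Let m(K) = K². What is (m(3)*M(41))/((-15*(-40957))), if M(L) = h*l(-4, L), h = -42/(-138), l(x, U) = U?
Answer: 123/672865 ≈ 0.00018280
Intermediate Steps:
h = 7/23 (h = -42*(-1/138) = 7/23 ≈ 0.30435)
M(L) = 7*L/23
(m(3)*M(41))/((-15*(-40957))) = (3²*((7/23)*41))/((-15*(-40957))) = (9*(287/23))/614355 = (2583/23)*(1/614355) = 123/672865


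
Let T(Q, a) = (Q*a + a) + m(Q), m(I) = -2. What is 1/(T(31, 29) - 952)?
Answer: -1/26 ≈ -0.038462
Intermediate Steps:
T(Q, a) = -2 + a + Q*a (T(Q, a) = (Q*a + a) - 2 = (a + Q*a) - 2 = -2 + a + Q*a)
1/(T(31, 29) - 952) = 1/((-2 + 29 + 31*29) - 952) = 1/((-2 + 29 + 899) - 952) = 1/(926 - 952) = 1/(-26) = -1/26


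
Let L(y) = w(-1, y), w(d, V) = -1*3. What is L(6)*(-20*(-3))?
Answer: -180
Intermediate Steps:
w(d, V) = -3
L(y) = -3
L(6)*(-20*(-3)) = -(-60)*(-3) = -3*60 = -180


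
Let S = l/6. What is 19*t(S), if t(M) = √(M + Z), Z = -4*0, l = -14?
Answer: 19*I*√21/3 ≈ 29.023*I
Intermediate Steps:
Z = 0
S = -7/3 (S = -14/6 = -14*⅙ = -7/3 ≈ -2.3333)
t(M) = √M (t(M) = √(M + 0) = √M)
19*t(S) = 19*√(-7/3) = 19*(I*√21/3) = 19*I*√21/3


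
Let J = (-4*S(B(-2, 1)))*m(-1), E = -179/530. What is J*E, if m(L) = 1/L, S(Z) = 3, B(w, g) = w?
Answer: -1074/265 ≈ -4.0528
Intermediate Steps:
E = -179/530 (E = -179*1/530 = -179/530 ≈ -0.33774)
J = 12 (J = -4*3/(-1) = -12*(-1) = 12)
J*E = 12*(-179/530) = -1074/265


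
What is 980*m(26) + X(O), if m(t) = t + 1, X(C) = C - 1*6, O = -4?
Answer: 26450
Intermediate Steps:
X(C) = -6 + C (X(C) = C - 6 = -6 + C)
m(t) = 1 + t
980*m(26) + X(O) = 980*(1 + 26) + (-6 - 4) = 980*27 - 10 = 26460 - 10 = 26450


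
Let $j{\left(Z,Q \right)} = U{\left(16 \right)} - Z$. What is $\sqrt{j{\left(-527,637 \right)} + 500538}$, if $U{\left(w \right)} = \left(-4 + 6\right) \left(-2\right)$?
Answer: $11 \sqrt{4141} \approx 707.86$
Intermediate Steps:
$U{\left(w \right)} = -4$ ($U{\left(w \right)} = 2 \left(-2\right) = -4$)
$j{\left(Z,Q \right)} = -4 - Z$
$\sqrt{j{\left(-527,637 \right)} + 500538} = \sqrt{\left(-4 - -527\right) + 500538} = \sqrt{\left(-4 + 527\right) + 500538} = \sqrt{523 + 500538} = \sqrt{501061} = 11 \sqrt{4141}$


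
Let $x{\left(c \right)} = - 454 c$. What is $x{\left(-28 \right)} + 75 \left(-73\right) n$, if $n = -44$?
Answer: $253612$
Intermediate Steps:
$x{\left(-28 \right)} + 75 \left(-73\right) n = \left(-454\right) \left(-28\right) + 75 \left(-73\right) \left(-44\right) = 12712 - -240900 = 12712 + 240900 = 253612$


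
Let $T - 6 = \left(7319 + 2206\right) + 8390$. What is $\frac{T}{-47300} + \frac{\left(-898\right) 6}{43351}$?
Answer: $- \frac{93795061}{186409300} \approx -0.50317$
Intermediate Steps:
$T = 17921$ ($T = 6 + \left(\left(7319 + 2206\right) + 8390\right) = 6 + \left(9525 + 8390\right) = 6 + 17915 = 17921$)
$\frac{T}{-47300} + \frac{\left(-898\right) 6}{43351} = \frac{17921}{-47300} + \frac{\left(-898\right) 6}{43351} = 17921 \left(- \frac{1}{47300}\right) - \frac{5388}{43351} = - \frac{17921}{47300} - \frac{5388}{43351} = - \frac{93795061}{186409300}$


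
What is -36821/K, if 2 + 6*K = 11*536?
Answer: -110463/2947 ≈ -37.483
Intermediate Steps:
K = 2947/3 (K = -1/3 + (11*536)/6 = -1/3 + (1/6)*5896 = -1/3 + 2948/3 = 2947/3 ≈ 982.33)
-36821/K = -36821/2947/3 = -36821*3/2947 = -110463/2947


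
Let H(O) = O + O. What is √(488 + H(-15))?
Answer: √458 ≈ 21.401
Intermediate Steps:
H(O) = 2*O
√(488 + H(-15)) = √(488 + 2*(-15)) = √(488 - 30) = √458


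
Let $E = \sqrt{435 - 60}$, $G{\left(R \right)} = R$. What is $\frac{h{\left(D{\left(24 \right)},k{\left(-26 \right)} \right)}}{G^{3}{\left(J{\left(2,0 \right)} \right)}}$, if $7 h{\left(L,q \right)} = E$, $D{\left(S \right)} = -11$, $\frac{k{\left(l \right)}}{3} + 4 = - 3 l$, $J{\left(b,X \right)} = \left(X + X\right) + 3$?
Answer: $\frac{5 \sqrt{15}}{189} \approx 0.10246$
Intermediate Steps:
$J{\left(b,X \right)} = 3 + 2 X$ ($J{\left(b,X \right)} = 2 X + 3 = 3 + 2 X$)
$k{\left(l \right)} = -12 - 9 l$ ($k{\left(l \right)} = -12 + 3 \left(- 3 l\right) = -12 - 9 l$)
$E = 5 \sqrt{15}$ ($E = \sqrt{435 - 60} = \sqrt{375} = 5 \sqrt{15} \approx 19.365$)
$h{\left(L,q \right)} = \frac{5 \sqrt{15}}{7}$
$\frac{h{\left(D{\left(24 \right)},k{\left(-26 \right)} \right)}}{G^{3}{\left(J{\left(2,0 \right)} \right)}} = \frac{\frac{5}{7} \sqrt{15}}{\left(3 + 2 \cdot 0\right)^{3}} = \frac{\frac{5}{7} \sqrt{15}}{\left(3 + 0\right)^{3}} = \frac{\frac{5}{7} \sqrt{15}}{3^{3}} = \frac{\frac{5}{7} \sqrt{15}}{27} = \frac{5 \sqrt{15}}{7} \cdot \frac{1}{27} = \frac{5 \sqrt{15}}{189}$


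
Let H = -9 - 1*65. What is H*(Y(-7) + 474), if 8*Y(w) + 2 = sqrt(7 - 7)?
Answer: -70115/2 ≈ -35058.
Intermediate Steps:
Y(w) = -1/4 (Y(w) = -1/4 + sqrt(7 - 7)/8 = -1/4 + sqrt(0)/8 = -1/4 + (1/8)*0 = -1/4 + 0 = -1/4)
H = -74 (H = -9 - 65 = -74)
H*(Y(-7) + 474) = -74*(-1/4 + 474) = -74*1895/4 = -70115/2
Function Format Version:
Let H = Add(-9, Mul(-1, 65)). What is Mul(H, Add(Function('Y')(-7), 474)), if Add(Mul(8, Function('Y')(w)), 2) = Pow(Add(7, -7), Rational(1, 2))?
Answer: Rational(-70115, 2) ≈ -35058.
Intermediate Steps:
Function('Y')(w) = Rational(-1, 4) (Function('Y')(w) = Add(Rational(-1, 4), Mul(Rational(1, 8), Pow(Add(7, -7), Rational(1, 2)))) = Add(Rational(-1, 4), Mul(Rational(1, 8), Pow(0, Rational(1, 2)))) = Add(Rational(-1, 4), Mul(Rational(1, 8), 0)) = Add(Rational(-1, 4), 0) = Rational(-1, 4))
H = -74 (H = Add(-9, -65) = -74)
Mul(H, Add(Function('Y')(-7), 474)) = Mul(-74, Add(Rational(-1, 4), 474)) = Mul(-74, Rational(1895, 4)) = Rational(-70115, 2)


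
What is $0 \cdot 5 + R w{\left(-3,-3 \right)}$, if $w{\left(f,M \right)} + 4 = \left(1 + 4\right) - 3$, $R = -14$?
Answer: $28$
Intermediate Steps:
$w{\left(f,M \right)} = -2$ ($w{\left(f,M \right)} = -4 + \left(\left(1 + 4\right) - 3\right) = -4 + \left(5 - 3\right) = -4 + 2 = -2$)
$0 \cdot 5 + R w{\left(-3,-3 \right)} = 0 \cdot 5 - -28 = 0 + 28 = 28$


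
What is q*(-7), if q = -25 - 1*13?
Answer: 266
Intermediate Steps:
q = -38 (q = -25 - 13 = -38)
q*(-7) = -38*(-7) = 266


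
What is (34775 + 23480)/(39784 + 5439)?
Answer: 58255/45223 ≈ 1.2882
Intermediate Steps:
(34775 + 23480)/(39784 + 5439) = 58255/45223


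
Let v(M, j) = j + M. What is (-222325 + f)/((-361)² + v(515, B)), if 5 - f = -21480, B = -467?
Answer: -200840/130369 ≈ -1.5406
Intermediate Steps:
v(M, j) = M + j
f = 21485 (f = 5 - 1*(-21480) = 5 + 21480 = 21485)
(-222325 + f)/((-361)² + v(515, B)) = (-222325 + 21485)/((-361)² + (515 - 467)) = -200840/(130321 + 48) = -200840/130369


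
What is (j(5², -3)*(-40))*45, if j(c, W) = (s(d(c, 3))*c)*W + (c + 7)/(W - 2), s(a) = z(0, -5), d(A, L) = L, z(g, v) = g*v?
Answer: 11520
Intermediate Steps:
s(a) = 0 (s(a) = 0*(-5) = 0)
j(c, W) = (7 + c)/(-2 + W) (j(c, W) = (0*c)*W + (c + 7)/(W - 2) = 0*W + (7 + c)/(-2 + W) = 0 + (7 + c)/(-2 + W) = (7 + c)/(-2 + W))
(j(5², -3)*(-40))*45 = (((7 + 5²)/(-2 - 3))*(-40))*45 = (((7 + 25)/(-5))*(-40))*45 = (-⅕*32*(-40))*45 = -32/5*(-40)*45 = 256*45 = 11520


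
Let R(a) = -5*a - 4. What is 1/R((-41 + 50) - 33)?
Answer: 1/116 ≈ 0.0086207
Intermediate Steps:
R(a) = -4 - 5*a
1/R((-41 + 50) - 33) = 1/(-4 - 5*((-41 + 50) - 33)) = 1/(-4 - 5*(9 - 33)) = 1/(-4 - 5*(-24)) = 1/(-4 + 120) = 1/116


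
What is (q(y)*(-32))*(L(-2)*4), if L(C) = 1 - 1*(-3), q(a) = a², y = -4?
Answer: -8192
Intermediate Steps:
L(C) = 4 (L(C) = 1 + 3 = 4)
(q(y)*(-32))*(L(-2)*4) = ((-4)²*(-32))*(4*4) = (16*(-32))*16 = -512*16 = -8192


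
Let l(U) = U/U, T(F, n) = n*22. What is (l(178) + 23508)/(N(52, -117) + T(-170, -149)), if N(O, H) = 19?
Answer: -23509/3259 ≈ -7.2136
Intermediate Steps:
T(F, n) = 22*n
l(U) = 1
(l(178) + 23508)/(N(52, -117) + T(-170, -149)) = (1 + 23508)/(19 + 22*(-149)) = 23509/(19 - 3278) = 23509/(-3259) = 23509*(-1/3259) = -23509/3259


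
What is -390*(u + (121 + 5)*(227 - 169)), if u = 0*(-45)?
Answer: -2850120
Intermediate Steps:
u = 0
-390*(u + (121 + 5)*(227 - 169)) = -390*(0 + (121 + 5)*(227 - 169)) = -390*(0 + 126*58) = -390*(0 + 7308) = -390*7308 = -2850120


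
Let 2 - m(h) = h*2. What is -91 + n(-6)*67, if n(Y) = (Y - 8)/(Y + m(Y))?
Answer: -833/4 ≈ -208.25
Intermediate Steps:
m(h) = 2 - 2*h (m(h) = 2 - h*2 = 2 - 2*h)
n(Y) = (-8 + Y)/(2 - Y) (n(Y) = (Y - 8)/(Y + (2 - 2*Y)) = (-8 + Y)/(2 - Y))
-91 + n(-6)*67 = -91 + ((-8 - 6)/(2 - 1*(-6)))*67 = -91 + (-14/(2 + 6))*67 = -91 + (-14/8)*67 = -91 + ((⅛)*(-14))*67 = -91 - 7/4*67 = -91 - 469/4 = -833/4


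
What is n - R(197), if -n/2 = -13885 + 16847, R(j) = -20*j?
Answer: -1984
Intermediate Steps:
n = -5924 (n = -2*(-13885 + 16847) = -2*2962 = -5924)
n - R(197) = -5924 - (-20)*197 = -5924 - 1*(-3940) = -5924 + 3940 = -1984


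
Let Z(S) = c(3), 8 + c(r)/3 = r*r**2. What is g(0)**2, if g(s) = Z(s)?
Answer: 3249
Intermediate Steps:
c(r) = -24 + 3*r**3 (c(r) = -24 + 3*(r*r**2) = -24 + 3*r**3)
Z(S) = 57 (Z(S) = -24 + 3*3**3 = -24 + 3*27 = -24 + 81 = 57)
g(s) = 57
g(0)**2 = 57**2 = 3249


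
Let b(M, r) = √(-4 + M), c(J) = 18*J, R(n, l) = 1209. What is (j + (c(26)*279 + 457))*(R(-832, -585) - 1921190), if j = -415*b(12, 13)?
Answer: -251573190449 + 1593584230*√2 ≈ -2.4932e+11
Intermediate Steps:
j = -830*√2 (j = -415*√(-4 + 12) = -830*√2 ≈ -1173.8)
(j + (c(26)*279 + 457))*(R(-832, -585) - 1921190) = (-830*√2 + ((18*26)*279 + 457))*(1209 - 1921190) = (-830*√2 + (468*279 + 457))*(-1919981) = (-830*√2 + (130572 + 457))*(-1919981) = (-830*√2 + 131029)*(-1919981) = (131029 - 830*√2)*(-1919981) = -251573190449 + 1593584230*√2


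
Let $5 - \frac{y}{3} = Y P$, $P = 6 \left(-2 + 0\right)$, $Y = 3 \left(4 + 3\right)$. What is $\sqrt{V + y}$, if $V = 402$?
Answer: $\sqrt{1173} \approx 34.249$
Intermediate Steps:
$Y = 21$ ($Y = 3 \cdot 7 = 21$)
$P = -12$ ($P = 6 \left(-2\right) = -12$)
$y = 771$ ($y = 15 - 3 \cdot 21 \left(-12\right) = 15 - -756 = 15 + 756 = 771$)
$\sqrt{V + y} = \sqrt{402 + 771} = \sqrt{1173}$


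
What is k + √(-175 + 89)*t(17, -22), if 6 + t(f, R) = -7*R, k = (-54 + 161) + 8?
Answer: 115 + 148*I*√86 ≈ 115.0 + 1372.5*I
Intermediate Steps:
k = 115 (k = 107 + 8 = 115)
t(f, R) = -6 - 7*R
k + √(-175 + 89)*t(17, -22) = 115 + √(-175 + 89)*(-6 - 7*(-22)) = 115 + √(-86)*(-6 + 154) = 115 + (I*√86)*148 = 115 + 148*I*√86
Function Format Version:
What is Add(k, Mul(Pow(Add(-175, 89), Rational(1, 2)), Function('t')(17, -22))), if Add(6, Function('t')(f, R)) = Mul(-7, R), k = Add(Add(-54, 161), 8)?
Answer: Add(115, Mul(148, I, Pow(86, Rational(1, 2)))) ≈ Add(115.00, Mul(1372.5, I))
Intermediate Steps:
k = 115 (k = Add(107, 8) = 115)
Function('t')(f, R) = Add(-6, Mul(-7, R))
Add(k, Mul(Pow(Add(-175, 89), Rational(1, 2)), Function('t')(17, -22))) = Add(115, Mul(Pow(Add(-175, 89), Rational(1, 2)), Add(-6, Mul(-7, -22)))) = Add(115, Mul(Pow(-86, Rational(1, 2)), Add(-6, 154))) = Add(115, Mul(Mul(I, Pow(86, Rational(1, 2))), 148)) = Add(115, Mul(148, I, Pow(86, Rational(1, 2))))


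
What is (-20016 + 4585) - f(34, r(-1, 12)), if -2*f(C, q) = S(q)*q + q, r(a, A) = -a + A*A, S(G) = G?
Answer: -4846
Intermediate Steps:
r(a, A) = A**2 - a (r(a, A) = -a + A**2 = A**2 - a)
f(C, q) = -q/2 - q**2/2 (f(C, q) = -(q*q + q)/2 = -(q**2 + q)/2 = -(q + q**2)/2 = -q/2 - q**2/2)
(-20016 + 4585) - f(34, r(-1, 12)) = (-20016 + 4585) - (-1)*(12**2 - 1*(-1))*(1 + (12**2 - 1*(-1)))/2 = -15431 - (-1)*(144 + 1)*(1 + (144 + 1))/2 = -15431 - (-1)*145*(1 + 145)/2 = -15431 - (-1)*145*146/2 = -15431 - 1*(-10585) = -15431 + 10585 = -4846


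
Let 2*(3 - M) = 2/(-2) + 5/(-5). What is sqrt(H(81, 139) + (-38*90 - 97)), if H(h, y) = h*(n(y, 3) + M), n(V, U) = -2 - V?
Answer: I*sqrt(14614) ≈ 120.89*I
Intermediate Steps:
M = 4 (M = 3 - (2/(-2) + 5/(-5))/2 = 3 - (2*(-1/2) + 5*(-1/5))/2 = 3 - (-1 - 1)/2 = 3 - 1/2*(-2) = 3 + 1 = 4)
H(h, y) = h*(2 - y) (H(h, y) = h*((-2 - y) + 4) = h*(2 - y))
sqrt(H(81, 139) + (-38*90 - 97)) = sqrt(81*(2 - 1*139) + (-38*90 - 97)) = sqrt(81*(2 - 139) + (-3420 - 97)) = sqrt(81*(-137) - 3517) = sqrt(-11097 - 3517) = sqrt(-14614) = I*sqrt(14614)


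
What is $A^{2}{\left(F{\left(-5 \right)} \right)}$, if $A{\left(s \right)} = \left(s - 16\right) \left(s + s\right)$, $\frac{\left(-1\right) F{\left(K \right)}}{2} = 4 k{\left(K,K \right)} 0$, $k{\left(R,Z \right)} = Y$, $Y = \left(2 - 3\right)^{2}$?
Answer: $0$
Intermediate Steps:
$Y = 1$ ($Y = \left(-1\right)^{2} = 1$)
$k{\left(R,Z \right)} = 1$
$F{\left(K \right)} = 0$ ($F{\left(K \right)} = - 2 \cdot 4 \cdot 1 \cdot 0 = - 2 \cdot 4 \cdot 0 = \left(-2\right) 0 = 0$)
$A{\left(s \right)} = 2 s \left(-16 + s\right)$ ($A{\left(s \right)} = \left(-16 + s\right) 2 s = 2 s \left(-16 + s\right)$)
$A^{2}{\left(F{\left(-5 \right)} \right)} = \left(2 \cdot 0 \left(-16 + 0\right)\right)^{2} = \left(2 \cdot 0 \left(-16\right)\right)^{2} = 0^{2} = 0$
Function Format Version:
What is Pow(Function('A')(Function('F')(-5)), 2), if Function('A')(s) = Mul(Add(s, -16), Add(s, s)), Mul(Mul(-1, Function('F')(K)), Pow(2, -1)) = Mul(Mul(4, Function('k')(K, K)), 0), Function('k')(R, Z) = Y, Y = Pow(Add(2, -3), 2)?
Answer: 0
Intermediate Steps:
Y = 1 (Y = Pow(-1, 2) = 1)
Function('k')(R, Z) = 1
Function('F')(K) = 0 (Function('F')(K) = Mul(-2, Mul(Mul(4, 1), 0)) = Mul(-2, Mul(4, 0)) = Mul(-2, 0) = 0)
Function('A')(s) = Mul(2, s, Add(-16, s)) (Function('A')(s) = Mul(Add(-16, s), Mul(2, s)) = Mul(2, s, Add(-16, s)))
Pow(Function('A')(Function('F')(-5)), 2) = Pow(Mul(2, 0, Add(-16, 0)), 2) = Pow(Mul(2, 0, -16), 2) = Pow(0, 2) = 0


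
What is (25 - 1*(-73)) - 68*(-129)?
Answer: 8870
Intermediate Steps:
(25 - 1*(-73)) - 68*(-129) = (25 + 73) + 8772 = 98 + 8772 = 8870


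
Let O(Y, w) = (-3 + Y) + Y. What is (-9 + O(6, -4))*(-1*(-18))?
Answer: 0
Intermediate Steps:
O(Y, w) = -3 + 2*Y
(-9 + O(6, -4))*(-1*(-18)) = (-9 + (-3 + 2*6))*(-1*(-18)) = (-9 + (-3 + 12))*18 = (-9 + 9)*18 = 0*18 = 0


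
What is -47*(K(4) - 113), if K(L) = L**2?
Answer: 4559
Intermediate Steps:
-47*(K(4) - 113) = -47*(4**2 - 113) = -47*(16 - 113) = -47*(-97) = 4559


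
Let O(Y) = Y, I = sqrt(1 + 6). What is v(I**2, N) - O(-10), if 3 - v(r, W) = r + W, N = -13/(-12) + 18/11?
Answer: 433/132 ≈ 3.2803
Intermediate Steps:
I = sqrt(7) ≈ 2.6458
N = 359/132 (N = -13*(-1/12) + 18*(1/11) = 13/12 + 18/11 = 359/132 ≈ 2.7197)
v(r, W) = 3 - W - r (v(r, W) = 3 - (r + W) = 3 - (W + r) = 3 + (-W - r) = 3 - W - r)
v(I**2, N) - O(-10) = (3 - 1*359/132 - (sqrt(7))**2) - 1*(-10) = (3 - 359/132 - 1*7) + 10 = (3 - 359/132 - 7) + 10 = -887/132 + 10 = 433/132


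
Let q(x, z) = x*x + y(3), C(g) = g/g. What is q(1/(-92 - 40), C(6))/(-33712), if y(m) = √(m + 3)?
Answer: -1/587397888 - √6/33712 ≈ -7.2661e-5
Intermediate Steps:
C(g) = 1
y(m) = √(3 + m)
q(x, z) = √6 + x² (q(x, z) = x*x + √(3 + 3) = x² + √6 = √6 + x²)
q(1/(-92 - 40), C(6))/(-33712) = (√6 + (1/(-92 - 40))²)/(-33712) = (√6 + (1/(-132))²)*(-1/33712) = (√6 + (-1/132)²)*(-1/33712) = (√6 + 1/17424)*(-1/33712) = (1/17424 + √6)*(-1/33712) = -1/587397888 - √6/33712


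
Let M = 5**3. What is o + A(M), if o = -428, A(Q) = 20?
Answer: -408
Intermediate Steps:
M = 125
o + A(M) = -428 + 20 = -408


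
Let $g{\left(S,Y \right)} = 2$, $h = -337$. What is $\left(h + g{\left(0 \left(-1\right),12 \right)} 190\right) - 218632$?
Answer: $-218589$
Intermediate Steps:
$\left(h + g{\left(0 \left(-1\right),12 \right)} 190\right) - 218632 = \left(-337 + 2 \cdot 190\right) - 218632 = \left(-337 + 380\right) - 218632 = 43 - 218632 = -218589$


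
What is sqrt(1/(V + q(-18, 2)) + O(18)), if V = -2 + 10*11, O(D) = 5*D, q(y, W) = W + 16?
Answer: sqrt(158774)/42 ≈ 9.4872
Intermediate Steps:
q(y, W) = 16 + W
V = 108 (V = -2 + 110 = 108)
sqrt(1/(V + q(-18, 2)) + O(18)) = sqrt(1/(108 + (16 + 2)) + 5*18) = sqrt(1/(108 + 18) + 90) = sqrt(1/126 + 90) = sqrt(11341/126) = sqrt(158774)/42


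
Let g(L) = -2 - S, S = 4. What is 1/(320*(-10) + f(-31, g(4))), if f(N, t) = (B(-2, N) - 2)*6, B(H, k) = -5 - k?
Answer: -1/3056 ≈ -0.00032723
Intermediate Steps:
g(L) = -6 (g(L) = -2 - 1*4 = -2 - 4 = -6)
f(N, t) = -42 - 6*N (f(N, t) = ((-5 - N) - 2)*6 = (-7 - N)*6 = -42 - 6*N)
1/(320*(-10) + f(-31, g(4))) = 1/(320*(-10) + (-42 - 6*(-31))) = 1/(-3200 + (-42 + 186)) = 1/(-3200 + 144) = 1/(-3056) = -1/3056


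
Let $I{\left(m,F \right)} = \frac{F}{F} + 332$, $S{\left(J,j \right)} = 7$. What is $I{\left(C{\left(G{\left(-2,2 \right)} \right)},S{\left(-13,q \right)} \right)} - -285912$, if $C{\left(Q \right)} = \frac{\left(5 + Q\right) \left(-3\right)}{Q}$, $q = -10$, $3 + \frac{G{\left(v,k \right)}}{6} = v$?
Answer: $286245$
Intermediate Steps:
$G{\left(v,k \right)} = -18 + 6 v$
$C{\left(Q \right)} = \frac{-15 - 3 Q}{Q}$
$I{\left(m,F \right)} = 333$ ($I{\left(m,F \right)} = 1 + 332 = 333$)
$I{\left(C{\left(G{\left(-2,2 \right)} \right)},S{\left(-13,q \right)} \right)} - -285912 = 333 - -285912 = 333 + 285912 = 286245$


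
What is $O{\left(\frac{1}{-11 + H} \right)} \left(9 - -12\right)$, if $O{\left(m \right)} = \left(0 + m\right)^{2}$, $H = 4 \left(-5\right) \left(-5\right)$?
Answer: $\frac{21}{7921} \approx 0.0026512$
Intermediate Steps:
$H = 100$ ($H = \left(-20\right) \left(-5\right) = 100$)
$O{\left(m \right)} = m^{2}$
$O{\left(\frac{1}{-11 + H} \right)} \left(9 - -12\right) = \left(\frac{1}{-11 + 100}\right)^{2} \left(9 - -12\right) = \left(\frac{1}{89}\right)^{2} \left(9 + 12\right) = \left(\frac{1}{89}\right)^{2} \cdot 21 = \frac{1}{7921} \cdot 21 = \frac{21}{7921}$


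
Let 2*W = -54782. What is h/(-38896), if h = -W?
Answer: -2107/2992 ≈ -0.70421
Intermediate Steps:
W = -27391 (W = (½)*(-54782) = -27391)
h = 27391 (h = -1*(-27391) = 27391)
h/(-38896) = 27391/(-38896) = 27391*(-1/38896) = -2107/2992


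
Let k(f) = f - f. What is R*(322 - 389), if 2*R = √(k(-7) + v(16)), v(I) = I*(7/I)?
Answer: -67*√7/2 ≈ -88.633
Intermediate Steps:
k(f) = 0
v(I) = 7
R = √7/2 (R = √(0 + 7)/2 = √7/2 ≈ 1.3229)
R*(322 - 389) = (√7/2)*(322 - 389) = (√7/2)*(-67) = -67*√7/2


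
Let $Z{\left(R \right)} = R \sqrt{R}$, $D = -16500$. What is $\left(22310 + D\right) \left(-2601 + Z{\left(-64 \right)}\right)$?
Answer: $-15111810 - 2974720 i \approx -1.5112 \cdot 10^{7} - 2.9747 \cdot 10^{6} i$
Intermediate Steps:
$Z{\left(R \right)} = R^{\frac{3}{2}}$
$\left(22310 + D\right) \left(-2601 + Z{\left(-64 \right)}\right) = \left(22310 - 16500\right) \left(-2601 + \left(-64\right)^{\frac{3}{2}}\right) = 5810 \left(-2601 - 512 i\right) = -15111810 - 2974720 i$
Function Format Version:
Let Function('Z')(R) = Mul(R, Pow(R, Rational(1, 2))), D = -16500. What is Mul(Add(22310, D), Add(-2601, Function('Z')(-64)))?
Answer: Add(-15111810, Mul(-2974720, I)) ≈ Add(-1.5112e+7, Mul(-2.9747e+6, I))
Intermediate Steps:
Function('Z')(R) = Pow(R, Rational(3, 2))
Mul(Add(22310, D), Add(-2601, Function('Z')(-64))) = Mul(Add(22310, -16500), Add(-2601, Pow(-64, Rational(3, 2)))) = Mul(5810, Add(-2601, Mul(-512, I))) = Add(-15111810, Mul(-2974720, I))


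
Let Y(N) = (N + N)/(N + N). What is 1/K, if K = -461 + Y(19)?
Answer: -1/460 ≈ -0.0021739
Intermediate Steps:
Y(N) = 1 (Y(N) = (2*N)/((2*N)) = (2*N)*(1/(2*N)) = 1)
K = -460 (K = -461 + 1 = -460)
1/K = 1/(-460) = -1/460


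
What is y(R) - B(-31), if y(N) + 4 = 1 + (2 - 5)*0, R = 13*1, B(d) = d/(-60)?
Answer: -211/60 ≈ -3.5167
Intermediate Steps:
B(d) = -d/60 (B(d) = d*(-1/60) = -d/60)
R = 13
y(N) = -3 (y(N) = -4 + (1 + (2 - 5)*0) = -4 + (1 - 3*0) = -4 + (1 + 0) = -4 + 1 = -3)
y(R) - B(-31) = -3 - (-1)*(-31)/60 = -3 - 1*31/60 = -3 - 31/60 = -211/60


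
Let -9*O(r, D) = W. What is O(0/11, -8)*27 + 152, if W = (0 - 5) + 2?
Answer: 161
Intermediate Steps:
W = -3 (W = -5 + 2 = -3)
O(r, D) = ⅓ (O(r, D) = -⅑*(-3) = ⅓)
O(0/11, -8)*27 + 152 = (⅓)*27 + 152 = 9 + 152 = 161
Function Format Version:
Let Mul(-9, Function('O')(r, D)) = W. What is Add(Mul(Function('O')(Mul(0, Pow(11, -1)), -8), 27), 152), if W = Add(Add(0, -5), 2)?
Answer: 161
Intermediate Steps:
W = -3 (W = Add(-5, 2) = -3)
Function('O')(r, D) = Rational(1, 3) (Function('O')(r, D) = Mul(Rational(-1, 9), -3) = Rational(1, 3))
Add(Mul(Function('O')(Mul(0, Pow(11, -1)), -8), 27), 152) = Add(Mul(Rational(1, 3), 27), 152) = Add(9, 152) = 161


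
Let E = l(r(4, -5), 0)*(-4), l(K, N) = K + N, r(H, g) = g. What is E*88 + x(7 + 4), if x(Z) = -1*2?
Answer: 1758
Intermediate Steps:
x(Z) = -2
E = 20 (E = (-5 + 0)*(-4) = -5*(-4) = 20)
E*88 + x(7 + 4) = 20*88 - 2 = 1760 - 2 = 1758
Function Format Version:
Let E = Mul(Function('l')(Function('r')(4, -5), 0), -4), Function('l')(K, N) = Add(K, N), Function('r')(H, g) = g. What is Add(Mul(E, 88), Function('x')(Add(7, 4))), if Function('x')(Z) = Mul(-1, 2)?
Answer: 1758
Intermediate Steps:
Function('x')(Z) = -2
E = 20 (E = Mul(Add(-5, 0), -4) = Mul(-5, -4) = 20)
Add(Mul(E, 88), Function('x')(Add(7, 4))) = Add(Mul(20, 88), -2) = Add(1760, -2) = 1758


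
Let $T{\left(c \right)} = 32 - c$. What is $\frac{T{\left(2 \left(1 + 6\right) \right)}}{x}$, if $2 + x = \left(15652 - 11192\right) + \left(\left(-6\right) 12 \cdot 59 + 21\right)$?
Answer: $\frac{6}{77} \approx 0.077922$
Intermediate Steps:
$x = 231$ ($x = -2 + \left(\left(15652 - 11192\right) + \left(\left(-6\right) 12 \cdot 59 + 21\right)\right) = -2 + \left(4460 + \left(\left(-72\right) 59 + 21\right)\right) = -2 + \left(4460 + \left(-4248 + 21\right)\right) = -2 + \left(4460 - 4227\right) = -2 + 233 = 231$)
$\frac{T{\left(2 \left(1 + 6\right) \right)}}{x} = \frac{32 - 2 \left(1 + 6\right)}{231} = \left(32 - 2 \cdot 7\right) \frac{1}{231} = \left(32 - 14\right) \frac{1}{231} = 18 \cdot \frac{1}{231} = \frac{6}{77}$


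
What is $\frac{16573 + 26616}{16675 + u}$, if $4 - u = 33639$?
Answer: $- \frac{43189}{16960} \approx -2.5465$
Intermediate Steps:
$u = -33635$ ($u = 4 - 33639 = -33635$)
$\frac{16573 + 26616}{16675 + u} = \frac{16573 + 26616}{16675 - 33635} = \frac{43189}{-16960} = 43189 \left(- \frac{1}{16960}\right) = - \frac{43189}{16960}$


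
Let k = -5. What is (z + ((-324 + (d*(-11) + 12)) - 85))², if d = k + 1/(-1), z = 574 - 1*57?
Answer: 34596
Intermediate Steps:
z = 517 (z = 574 - 57 = 517)
d = -6 (d = -5 + 1/(-1) = -5 - 1 = -6)
(z + ((-324 + (d*(-11) + 12)) - 85))² = (517 + ((-324 + (-6*(-11) + 12)) - 85))² = (517 + ((-324 + (66 + 12)) - 85))² = (517 + ((-324 + 78) - 85))² = (517 + (-246 - 85))² = (517 - 331)² = 186² = 34596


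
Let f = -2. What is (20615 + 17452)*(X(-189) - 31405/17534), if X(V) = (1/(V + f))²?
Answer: -3964741279287/58150714 ≈ -68181.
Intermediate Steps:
X(V) = (-2 + V)⁻² (X(V) = (1/(V - 2))² = (1/(-2 + V))² = (-2 + V)⁻²)
(20615 + 17452)*(X(-189) - 31405/17534) = (20615 + 17452)*((-2 - 189)⁻² - 31405/17534) = 38067*((-191)⁻² - 31405*1/17534) = 38067*(1/36481 - 2855/1594) = 38067*(-104151661/58150714) = -3964741279287/58150714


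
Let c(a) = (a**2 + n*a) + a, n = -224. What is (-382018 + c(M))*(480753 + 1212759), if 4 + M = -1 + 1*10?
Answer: -648797995296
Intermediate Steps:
M = 5 (M = -4 + (-1 + 1*10) = -4 + (-1 + 10) = -4 + 9 = 5)
c(a) = a**2 - 223*a (c(a) = (a**2 - 224*a) + a = a**2 - 223*a)
(-382018 + c(M))*(480753 + 1212759) = (-382018 + 5*(-223 + 5))*(480753 + 1212759) = (-382018 + 5*(-218))*1693512 = (-382018 - 1090)*1693512 = -383108*1693512 = -648797995296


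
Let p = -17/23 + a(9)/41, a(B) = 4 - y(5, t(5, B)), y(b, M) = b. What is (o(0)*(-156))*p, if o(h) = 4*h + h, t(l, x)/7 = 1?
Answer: 0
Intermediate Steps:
t(l, x) = 7 (t(l, x) = 7*1 = 7)
o(h) = 5*h
a(B) = -1 (a(B) = 4 - 1*5 = 4 - 5 = -1)
p = -720/943 (p = -17/23 - 1/41 = -720/943 ≈ -0.76352)
(o(0)*(-156))*p = ((5*0)*(-156))*(-720/943) = (0*(-156))*(-720/943) = 0*(-720/943) = 0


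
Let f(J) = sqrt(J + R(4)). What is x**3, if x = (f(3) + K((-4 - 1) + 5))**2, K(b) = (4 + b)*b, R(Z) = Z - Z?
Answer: 27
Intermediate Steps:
R(Z) = 0
f(J) = sqrt(J) (f(J) = sqrt(J + 0) = sqrt(J))
K(b) = b*(4 + b)
x = 3 (x = (sqrt(3) + ((-4 - 1) + 5)*(4 + ((-4 - 1) + 5)))**2 = (sqrt(3) + (-5 + 5)*(4 + (-5 + 5)))**2 = (sqrt(3) + 0*(4 + 0))**2 = (sqrt(3) + 0*4)**2 = (sqrt(3) + 0)**2 = (sqrt(3))**2 = 3)
x**3 = 3**3 = 27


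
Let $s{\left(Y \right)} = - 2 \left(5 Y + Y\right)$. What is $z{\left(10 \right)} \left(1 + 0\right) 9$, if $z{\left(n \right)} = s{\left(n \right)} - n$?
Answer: $-1170$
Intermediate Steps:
$s{\left(Y \right)} = - 12 Y$ ($s{\left(Y \right)} = - 2 \cdot 6 Y = - 12 Y$)
$z{\left(n \right)} = - 13 n$ ($z{\left(n \right)} = - 12 n - n = - 13 n$)
$z{\left(10 \right)} \left(1 + 0\right) 9 = \left(-13\right) 10 \left(1 + 0\right) 9 = - 130 \cdot 1 \cdot 9 = \left(-130\right) 9 = -1170$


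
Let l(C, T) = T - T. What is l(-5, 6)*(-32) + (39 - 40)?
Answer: -1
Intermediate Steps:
l(C, T) = 0
l(-5, 6)*(-32) + (39 - 40) = 0*(-32) + (39 - 40) = 0 - 1 = -1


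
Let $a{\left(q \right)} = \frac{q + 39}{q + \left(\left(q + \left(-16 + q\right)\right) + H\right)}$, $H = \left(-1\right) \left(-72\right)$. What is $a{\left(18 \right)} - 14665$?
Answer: $- \frac{1613093}{110} \approx -14664.0$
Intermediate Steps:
$H = 72$
$a{\left(q \right)} = \frac{39 + q}{56 + 3 q}$ ($a{\left(q \right)} = \frac{q + 39}{q + \left(\left(q + \left(-16 + q\right)\right) + 72\right)} = \frac{39 + q}{q + \left(\left(-16 + 2 q\right) + 72\right)} = \frac{39 + q}{q + \left(56 + 2 q\right)} = \frac{39 + q}{56 + 3 q}$)
$a{\left(18 \right)} - 14665 = \frac{39 + 18}{56 + 3 \cdot 18} - 14665 = \frac{1}{56 + 54} \cdot 57 - 14665 = \frac{1}{110} \cdot 57 - 14665 = \frac{57}{110} - 14665 = - \frac{1613093}{110}$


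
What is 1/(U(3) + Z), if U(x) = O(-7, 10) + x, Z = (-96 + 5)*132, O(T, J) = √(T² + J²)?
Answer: -12009/144215932 - √149/144215932 ≈ -8.3356e-5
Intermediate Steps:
O(T, J) = √(J² + T²)
Z = -12012 (Z = -91*132 = -12012)
U(x) = x + √149 (U(x) = √(10² + (-7)²) + x = √(100 + 49) + x = √149 + x = x + √149)
1/(U(3) + Z) = 1/((3 + √149) - 12012) = 1/(-12009 + √149)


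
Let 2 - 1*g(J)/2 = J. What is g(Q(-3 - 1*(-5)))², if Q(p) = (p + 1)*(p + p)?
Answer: 400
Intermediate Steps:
Q(p) = 2*p*(1 + p) (Q(p) = (1 + p)*(2*p) = 2*p*(1 + p))
g(J) = 4 - 2*J
g(Q(-3 - 1*(-5)))² = (4 - 4*(-3 - 1*(-5))*(1 + (-3 - 1*(-5))))² = (4 - 4*(-3 + 5)*(1 + (-3 + 5)))² = (4 - 4*2*(1 + 2))² = (4 - 4*2*3)² = (4 - 2*12)² = (4 - 24)² = (-20)² = 400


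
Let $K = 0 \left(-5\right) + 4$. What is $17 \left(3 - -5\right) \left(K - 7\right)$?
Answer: $-408$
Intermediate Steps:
$K = 4$ ($K = 0 + 4 = 4$)
$17 \left(3 - -5\right) \left(K - 7\right) = 17 \left(3 - -5\right) \left(4 - 7\right) = 17 \left(3 + 5\right) \left(4 - 7\right) = 17 \cdot 8 \left(-3\right) = 136 \left(-3\right) = -408$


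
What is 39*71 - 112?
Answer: 2657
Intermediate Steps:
39*71 - 112 = 2769 - 112 = 2657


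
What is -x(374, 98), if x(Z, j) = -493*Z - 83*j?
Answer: 192516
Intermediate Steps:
-x(374, 98) = -(-493*374 - 83*98) = -(-184382 - 8134) = -1*(-192516) = 192516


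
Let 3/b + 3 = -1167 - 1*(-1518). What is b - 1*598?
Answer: -69367/116 ≈ -597.99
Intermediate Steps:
b = 1/116 (b = 3/(-3 + (-1167 - 1*(-1518))) = 3/(-3 + (-1167 + 1518)) = 3/(-3 + 351) = 3/348 = 3*(1/348) = 1/116 ≈ 0.0086207)
b - 1*598 = 1/116 - 1*598 = 1/116 - 598 = -69367/116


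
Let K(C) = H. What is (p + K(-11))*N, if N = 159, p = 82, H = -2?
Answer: 12720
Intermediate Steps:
K(C) = -2
(p + K(-11))*N = (82 - 2)*159 = 80*159 = 12720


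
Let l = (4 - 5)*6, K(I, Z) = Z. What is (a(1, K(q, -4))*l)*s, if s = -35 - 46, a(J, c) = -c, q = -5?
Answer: 1944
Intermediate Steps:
s = -81
l = -6 (l = -1*6 = -6)
(a(1, K(q, -4))*l)*s = (-1*(-4)*(-6))*(-81) = (4*(-6))*(-81) = -24*(-81) = 1944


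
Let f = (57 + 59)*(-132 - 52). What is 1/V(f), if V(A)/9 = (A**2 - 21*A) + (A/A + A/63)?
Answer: 7/28728895999 ≈ 2.4366e-10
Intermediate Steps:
f = -21344 (f = 116*(-184) = -21344)
V(A) = 9 + 9*A**2 - 1322*A/7 (V(A) = 9*((A**2 - 21*A) + (A/A + A/63)) = 9*((A**2 - 21*A) + (1 + A*(1/63))) = 9*((A**2 - 21*A) + (1 + A/63)) = 9*(1 + A**2 - 1322*A/63) = 9 + 9*A**2 - 1322*A/7)
1/V(f) = 1/(9 + 9*(-21344)**2 - 1322/7*(-21344)) = 1/(9 + 9*455566336 + 28216768/7) = 1/(9 + 4100097024 + 28216768/7) = 1/(28728895999/7) = 7/28728895999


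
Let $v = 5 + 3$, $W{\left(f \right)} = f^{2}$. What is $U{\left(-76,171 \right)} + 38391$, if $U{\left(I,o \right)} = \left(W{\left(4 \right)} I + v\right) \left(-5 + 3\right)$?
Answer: $40807$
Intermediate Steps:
$v = 8$
$U{\left(I,o \right)} = -16 - 32 I$ ($U{\left(I,o \right)} = \left(4^{2} I + 8\right) \left(-5 + 3\right) = \left(16 I + 8\right) \left(-2\right) = \left(8 + 16 I\right) \left(-2\right) = -16 - 32 I$)
$U{\left(-76,171 \right)} + 38391 = \left(-16 - -2432\right) + 38391 = \left(-16 + 2432\right) + 38391 = 2416 + 38391 = 40807$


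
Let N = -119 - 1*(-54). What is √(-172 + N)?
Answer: I*√237 ≈ 15.395*I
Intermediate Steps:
N = -65 (N = -119 + 54 = -65)
√(-172 + N) = √(-172 - 65) = √(-237) = I*√237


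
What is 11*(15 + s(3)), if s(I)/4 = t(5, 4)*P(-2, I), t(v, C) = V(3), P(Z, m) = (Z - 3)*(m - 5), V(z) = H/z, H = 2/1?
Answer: 1375/3 ≈ 458.33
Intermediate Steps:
H = 2 (H = 2*1 = 2)
V(z) = 2/z
P(Z, m) = (-5 + m)*(-3 + Z) (P(Z, m) = (-3 + Z)*(-5 + m) = (-5 + m)*(-3 + Z))
t(v, C) = 2/3
s(I) = 200/3 - 40*I/3 (s(I) = 4*(2*(15 - 5*(-2) - 3*I - 2*I)/3) = 4*(2*(15 + 10 - 3*I - 2*I)/3) = 4*(2*(25 - 5*I)/3) = 4*(50/3 - 10*I/3) = 200/3 - 40*I/3)
11*(15 + s(3)) = 11*(15 + (200/3 - 40/3*3)) = 11*(15 + (200/3 - 40)) = 11*(15 + 80/3) = 11*(125/3) = 1375/3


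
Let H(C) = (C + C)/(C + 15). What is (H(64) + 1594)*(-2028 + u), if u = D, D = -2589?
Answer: -581991318/79 ≈ -7.3670e+6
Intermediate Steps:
H(C) = 2*C/(15 + C) (H(C) = (2*C)/(15 + C) = 2*C/(15 + C))
u = -2589
(H(64) + 1594)*(-2028 + u) = (2*64/(15 + 64) + 1594)*(-2028 - 2589) = (2*64/79 + 1594)*(-4617) = (2*64*(1/79) + 1594)*(-4617) = (128/79 + 1594)*(-4617) = (126054/79)*(-4617) = -581991318/79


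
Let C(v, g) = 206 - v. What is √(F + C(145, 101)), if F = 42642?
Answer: √42703 ≈ 206.65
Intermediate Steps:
√(F + C(145, 101)) = √(42642 + (206 - 1*145)) = √(42642 + (206 - 145)) = √(42642 + 61) = √42703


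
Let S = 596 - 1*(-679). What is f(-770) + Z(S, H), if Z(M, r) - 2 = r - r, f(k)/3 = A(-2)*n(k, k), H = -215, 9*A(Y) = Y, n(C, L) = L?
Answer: 1546/3 ≈ 515.33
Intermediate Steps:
A(Y) = Y/9
S = 1275 (S = 596 + 679 = 1275)
f(k) = -2*k/3 (f(k) = 3*(((1/9)*(-2))*k) = 3*(-2*k/9) = -2*k/3)
Z(M, r) = 2 (Z(M, r) = 2 + (r - r) = 2 + 0 = 2)
f(-770) + Z(S, H) = -2/3*(-770) + 2 = 1540/3 + 2 = 1546/3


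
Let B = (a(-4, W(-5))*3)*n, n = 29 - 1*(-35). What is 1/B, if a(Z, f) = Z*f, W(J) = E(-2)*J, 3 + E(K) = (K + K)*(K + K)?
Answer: 1/49920 ≈ 2.0032e-5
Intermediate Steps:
E(K) = -3 + 4*K² (E(K) = -3 + (K + K)*(K + K) = -3 + (2*K)*(2*K) = -3 + 4*K²)
n = 64 (n = 29 + 35 = 64)
W(J) = 13*J (W(J) = (-3 + 4*(-2)²)*J = (-3 + 4*4)*J = (-3 + 16)*J = 13*J)
B = 49920 (B = (-52*(-5)*3)*64 = (-4*(-65)*3)*64 = (260*3)*64 = 780*64 = 49920)
1/B = 1/49920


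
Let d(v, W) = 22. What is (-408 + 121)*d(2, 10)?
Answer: -6314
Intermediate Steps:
(-408 + 121)*d(2, 10) = (-408 + 121)*22 = -287*22 = -6314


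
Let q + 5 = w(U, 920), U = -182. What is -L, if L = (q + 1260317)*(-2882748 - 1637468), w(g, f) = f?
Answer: 5701041066112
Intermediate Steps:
q = 915 (q = -5 + 920 = 915)
L = -5701041066112 (L = (915 + 1260317)*(-2882748 - 1637468) = 1261232*(-4520216) = -5701041066112)
-L = -1*(-5701041066112) = 5701041066112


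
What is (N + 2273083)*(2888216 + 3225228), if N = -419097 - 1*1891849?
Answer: -231473330172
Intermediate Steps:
N = -2310946 (N = -419097 - 1891849 = -2310946)
(N + 2273083)*(2888216 + 3225228) = (-2310946 + 2273083)*(2888216 + 3225228) = -37863*6113444 = -231473330172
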